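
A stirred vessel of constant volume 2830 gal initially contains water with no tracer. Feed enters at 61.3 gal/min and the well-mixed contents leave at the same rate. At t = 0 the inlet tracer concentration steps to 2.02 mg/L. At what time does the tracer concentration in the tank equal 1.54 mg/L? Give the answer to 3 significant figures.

66.3 min

Species balance on the tank: V dC/dt = Q(C_in − C), so τ = V/Q = 46.166 min.
C(t) = C_in + (C₀ − C_in) e^(−t/τ). Set C = 1.54 and solve for t:
e^(−t/τ) = (C − C_in)/(C₀ − C_in) = (1.54 − 2.02)/(0 − 2.02) = 0.23762
t = −τ ln(…) = 46.166 × 1.4371 = 66.344 min.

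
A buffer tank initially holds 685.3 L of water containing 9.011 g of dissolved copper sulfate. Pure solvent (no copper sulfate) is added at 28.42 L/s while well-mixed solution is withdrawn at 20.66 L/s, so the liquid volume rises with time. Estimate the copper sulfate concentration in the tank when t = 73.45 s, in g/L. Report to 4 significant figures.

Let m(t) be the amount of copper sulfate. Volume: V(t) = V₀ + (Q_in − Q_out) t = 685.3 + 7.76000 t; V(73.45) = 1255.27 L.
Species balance (pure solvent in): dm/dt = −Q_out · m/V(t).
Separate: dm/m = −Q_out dt/V(t) ⇒ ln(m/m₀) = −(Q_out/(Q_in−Q_out)) ln(V/V₀).
m = m₀ (V₀/V)^(Q_out/(Q_in−Q_out)) = 9.011 × (685.3/1255.27)^(2.66237) = 1.79866 g.
C = m/V = 1.79866/1255.27 = 0.00143289 g/L.

0.001433 g/L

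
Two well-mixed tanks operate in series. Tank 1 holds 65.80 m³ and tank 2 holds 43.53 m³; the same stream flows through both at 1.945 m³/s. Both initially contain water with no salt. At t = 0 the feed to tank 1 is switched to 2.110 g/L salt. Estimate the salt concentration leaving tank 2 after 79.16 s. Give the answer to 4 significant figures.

1.629 g/L

Species balance on tank i: dCᵢ/dt = (Cᵢ₋₁ − Cᵢ)/τᵢ with τᵢ = Vᵢ/Q.
τ₁ = 65.80/1.945 = 33.8303 s; τ₂ = 43.53/1.945 = 22.3805 s.
Solving the cascade with C₁(0)=C₂(0)=0 gives C₂(t) = C_in[1 − (τ₁ e^(−t/τ₁) − τ₂ e^(−t/τ₂))/(τ₁ − τ₂)].
At t = 79.16: e^(−t/τ₁) = 0.0963361, e^(−t/τ₂) = 0.0291001.
C₂ = 2.110·[1 − (33.8303·0.0963361 − 22.3805·0.0291001)/(11.4499)] = 2.110·0.772241 = 1.62943 g/L.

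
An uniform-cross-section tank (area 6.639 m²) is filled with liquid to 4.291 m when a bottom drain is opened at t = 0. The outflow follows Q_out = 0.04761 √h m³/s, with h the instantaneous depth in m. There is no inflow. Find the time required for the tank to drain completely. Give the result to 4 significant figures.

577.7 s

With no inflow, A dh/dt = −0.04761 √h.
Separate and integrate: 2(√h − √h₀) = −(0.04761/A) t.
Set h = 0: 2√h₀ = (0.04761/A) t_empty ⇒ t_empty = 2A√h₀/0.04761.
t_empty = 2·6.639·√4.291/0.04761 = 13.2780·2.07147/0.04761 = 577.715 s.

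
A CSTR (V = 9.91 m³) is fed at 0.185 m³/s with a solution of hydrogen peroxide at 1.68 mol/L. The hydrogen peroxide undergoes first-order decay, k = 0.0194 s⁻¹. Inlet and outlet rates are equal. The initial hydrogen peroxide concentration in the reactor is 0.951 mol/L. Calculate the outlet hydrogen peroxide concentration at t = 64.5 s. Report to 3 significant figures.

Species balance: V dC/dt = Q C_in − Q C − k V C.
dC/dt = (Q/V) C_in − (Q/V + k) C; effective rate a = Q/V + k = 0.018668 + 0.0194 = 0.038068 s⁻¹.
C_ss = Q C_in/(Q + kV) = 0.82385 mol/L; C(t) = C_ss + (C₀ − C_ss) e^(−a t).
C(64.5) = 0.82385 + (0.12715)·e^(−0.038068·64.5) = 0.82385 + (0.12715)·0.085830 = 0.83476 mol/L.

0.835 mol/L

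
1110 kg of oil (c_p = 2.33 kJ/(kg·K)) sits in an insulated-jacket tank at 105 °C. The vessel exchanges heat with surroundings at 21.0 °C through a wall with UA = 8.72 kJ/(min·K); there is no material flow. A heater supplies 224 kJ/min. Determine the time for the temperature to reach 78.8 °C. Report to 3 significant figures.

177 min

Lumped-capacitance energy balance: M c_p dT/dt = UA(T_amb − T) + Q̇.
τ = M c_p/UA = 296.59 min; T_ss = T_amb + Q̇/UA = 21.0 + 224/8.72 = 46.688 °C.
T(t) = T_ss + (T₀ − T_ss)e^(−t/τ); set T = 78.8:
t = −τ ln[(T − T_ss)/(T₀ − T_ss)] = −296.59 · ln(0.55069) = 176.94 min.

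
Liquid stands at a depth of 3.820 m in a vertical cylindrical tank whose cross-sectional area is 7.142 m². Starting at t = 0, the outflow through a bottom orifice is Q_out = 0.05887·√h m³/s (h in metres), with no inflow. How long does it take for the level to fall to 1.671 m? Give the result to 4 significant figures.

160.6 s

A dh/dt = −Q_out = −0.05887 √h.
This is separable: 2 d(√h)/dt = −0.05887/A, so √h = √h₀ − (0.05887/(2A)) t.
t = 2A(√h₀ − √h)/0.05887 = 2·7.142·(√3.820 − √1.671)/0.05887
  = 14.2840 × (1.95448 − 1.29267) / 0.05887 = 160.579 s.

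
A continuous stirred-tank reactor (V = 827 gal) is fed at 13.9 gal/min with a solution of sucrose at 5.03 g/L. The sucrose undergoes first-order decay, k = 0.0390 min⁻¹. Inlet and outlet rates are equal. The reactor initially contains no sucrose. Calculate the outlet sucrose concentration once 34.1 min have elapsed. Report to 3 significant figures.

Accumulation = in − out − consumed: V dC/dt = Q C_in − Q C − k V C.
dC/dt = (Q/V) C_in − (Q/V + k) C; effective rate a = Q/V + k = 0.016808 + 0.0390 = 0.055808 min⁻¹.
C_ss = Q C_in/(Q + kV) = 1.5149 g/L; C(t) = C_ss + (C₀ − C_ss) e^(−a t).
C(34.1) = 1.5149 + (-1.5149)·e^(−0.055808·34.1) = 1.5149 + (-1.5149)·0.14911 = 1.2890 g/L.

1.29 g/L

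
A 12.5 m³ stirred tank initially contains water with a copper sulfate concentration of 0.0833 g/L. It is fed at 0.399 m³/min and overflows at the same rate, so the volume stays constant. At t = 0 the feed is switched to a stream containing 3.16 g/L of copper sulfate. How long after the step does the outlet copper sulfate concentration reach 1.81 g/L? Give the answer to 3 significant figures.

Mass balance on the solute (V constant): V dC/dt = Q(C_in − C), so τ = V/Q = 31.328 min.
C(t) = C_in + (C₀ − C_in) e^(−t/τ). Set C = 1.81 and solve for t:
e^(−t/τ) = (C − C_in)/(C₀ − C_in) = (1.81 − 3.16)/(0.0833 − 3.16) = 0.43878
t = −τ ln(…) = 31.328 × 0.82375 = 25.807 min.

25.8 min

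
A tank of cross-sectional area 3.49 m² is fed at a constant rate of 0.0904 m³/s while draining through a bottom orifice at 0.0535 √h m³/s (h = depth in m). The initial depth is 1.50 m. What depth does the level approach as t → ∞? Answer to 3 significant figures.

Volume balance on the tank: A dh/dt = Q_in − 0.0535 √h. At steady state dh/dt = 0:
Q_in = 0.0535 √h_ss ⇒ √h_ss = 0.0904/0.0535 = 1.6897.
h_ss = 1.6897² = 2.8552 m. (Since h₀ = 1.50 m < h_ss, the level will rise toward this value.)

2.86 m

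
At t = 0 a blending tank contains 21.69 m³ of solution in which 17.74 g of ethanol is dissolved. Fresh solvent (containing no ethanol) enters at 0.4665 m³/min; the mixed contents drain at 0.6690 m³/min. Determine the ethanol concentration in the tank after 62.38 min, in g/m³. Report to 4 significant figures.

Let m(t) be the amount of ethanol. Volume: V(t) = V₀ + (Q_in − Q_out) t = 21.69 − 0.202500 t; V(62.38) = 9.05805 m³.
Species balance (pure solvent in): dm/dt = −Q_out · m/V(t).
dm/m = −Q_out dt/(V₀ − 0.202500 t); integrating gives ln(m/m₀) = −(Q_out/(Q_in−Q_out)) ln(V/V₀).
m = m₀ (V₀/V)^(Q_out/(Q_in−Q_out)) = 17.74 × (21.69/9.05805)^(-3.30370) = 0.991076 g.
C = m/V = 0.991076/9.05805 = 0.109414 g/m³.

0.1094 g/m³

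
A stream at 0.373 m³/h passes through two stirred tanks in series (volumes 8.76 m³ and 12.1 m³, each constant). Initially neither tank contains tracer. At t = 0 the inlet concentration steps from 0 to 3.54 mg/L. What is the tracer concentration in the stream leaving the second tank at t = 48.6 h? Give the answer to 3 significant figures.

1.85 mg/L

Species balance on tank i: dCᵢ/dt = (Cᵢ₋₁ − Cᵢ)/τᵢ with τᵢ = Vᵢ/Q.
τ₁ = 8.76/0.373 = 23.485 h; τ₂ = 12.1/0.373 = 32.440 h.
Solving the cascade with C₁(0)=C₂(0)=0 gives C₂(t) = C_in[1 − (τ₁ e^(−t/τ₁) − τ₂ e^(−t/τ₂))/(τ₁ − τ₂)].
At t = 48.6: e^(−t/τ₁) = 0.12626, e^(−t/τ₂) = 0.22354.
C₂ = 3.54·[1 − (23.485·0.12626 − 32.440·0.22354)/(-8.9544)] = 3.54·0.52133 = 1.8455 mg/L.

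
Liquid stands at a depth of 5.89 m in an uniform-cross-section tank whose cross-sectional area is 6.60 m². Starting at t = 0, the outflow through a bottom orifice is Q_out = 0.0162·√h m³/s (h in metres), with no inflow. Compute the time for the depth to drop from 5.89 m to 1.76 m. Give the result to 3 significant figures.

897 s

A dh/dt = −Q_out = −0.0162 √h.
∫ h^(−1/2) dh = −(0.0162/A) ∫ dt, giving 2√h = 2√h₀ − (0.0162/A) t.
t = 2A(√h₀ − √h)/0.0162 = 2·6.60·(√5.89 − √1.76)/0.0162
  = 13.200 × (2.4269 − 1.3266) / 0.0162 = 896.53 s.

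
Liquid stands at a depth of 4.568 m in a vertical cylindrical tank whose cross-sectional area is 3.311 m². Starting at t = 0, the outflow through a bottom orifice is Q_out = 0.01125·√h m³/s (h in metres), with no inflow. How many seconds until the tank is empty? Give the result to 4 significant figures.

A dh/dt = −Q_out = −0.01125 √h.
Separate and integrate: 2(√h − √h₀) = −(0.01125/A) t.
Set h = 0: 2√h₀ = (0.01125/A) t_empty ⇒ t_empty = 2A√h₀/0.01125.
t_empty = 2·3.311·√4.568/0.01125 = 6.62200·2.13729/0.01125 = 1258.06 s.

1258 s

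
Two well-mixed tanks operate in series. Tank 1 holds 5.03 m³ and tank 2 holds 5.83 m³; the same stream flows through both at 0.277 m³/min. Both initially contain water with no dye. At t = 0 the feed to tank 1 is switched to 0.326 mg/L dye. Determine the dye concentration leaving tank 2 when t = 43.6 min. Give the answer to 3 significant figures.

Time constants: τᵢ = Vᵢ/Q for each well-mixed tank.
τ₁ = 5.03/0.277 = 18.159 min; τ₂ = 5.83/0.277 = 21.047 min.
Tank 1: C₁ = C_in(1 − e^(−t/τ₁)). Tank 2 (τ₁ ≠ τ₂): C₂ = C_in[1 − (τ₁ e^(−t/τ₁) − τ₂ e^(−t/τ₂))/(τ₁ − τ₂)].
At t = 43.6: e^(−t/τ₁) = 0.090624, e^(−t/τ₂) = 0.12599.
C₂ = 0.326·[1 − (18.159·0.090624 − 21.047·0.12599)/(-2.8881)] = 0.326·0.65166 = 0.21244 mg/L.

0.212 mg/L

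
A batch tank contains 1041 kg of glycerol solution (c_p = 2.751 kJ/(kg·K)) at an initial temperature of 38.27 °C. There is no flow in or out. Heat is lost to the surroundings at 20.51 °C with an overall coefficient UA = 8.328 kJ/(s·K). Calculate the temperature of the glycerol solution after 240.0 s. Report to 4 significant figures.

29.35 °C

Lumped-capacitance energy balance: M c_p dT/dt = UA(T_amb − T).
dT/dt = (T_ss − T)/τ with T_ss = T_amb = 20.5100 °C, τ = M c_p/UA = 1041·2.751/8.328 = 343.875 s.
Integrating: T(t) = T_ss + (T₀ − T_ss) e^(−t/τ).
T(240.0) = 20.5100 + (17.7600)·0.497615 = 29.3476 °C.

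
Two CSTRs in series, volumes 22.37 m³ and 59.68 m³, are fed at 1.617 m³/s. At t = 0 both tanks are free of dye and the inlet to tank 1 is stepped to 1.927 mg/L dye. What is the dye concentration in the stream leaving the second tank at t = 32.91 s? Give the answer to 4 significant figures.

Species balance on tank i: dCᵢ/dt = (Cᵢ₋₁ − Cᵢ)/τᵢ with τᵢ = Vᵢ/Q.
τ₁ = 22.37/1.617 = 13.8343 s; τ₂ = 59.68/1.617 = 36.9079 s.
Tank 1: C₁ = C_in(1 − e^(−t/τ₁)). Tank 2 (τ₁ ≠ τ₂): C₂ = C_in[1 − (τ₁ e^(−t/τ₁) − τ₂ e^(−t/τ₂))/(τ₁ − τ₂)].
At t = 32.91: e^(−t/τ₁) = 0.0926546, e^(−t/τ₂) = 0.409966.
C₂ = 1.927·[1 − (13.8343·0.0926546 − 36.9079·0.409966)/(-23.0736)] = 1.927·0.399783 = 0.770381 mg/L.

0.7704 mg/L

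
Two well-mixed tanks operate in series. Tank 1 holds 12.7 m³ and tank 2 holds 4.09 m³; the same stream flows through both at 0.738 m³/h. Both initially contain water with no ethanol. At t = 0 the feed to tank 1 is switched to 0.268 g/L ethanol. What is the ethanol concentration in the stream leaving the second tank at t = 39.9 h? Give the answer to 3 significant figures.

0.229 g/L

Time constants: τᵢ = Vᵢ/Q for each well-mixed tank.
τ₁ = 12.7/0.738 = 17.209 h; τ₂ = 4.09/0.738 = 5.5420 h.
Solving the cascade with C₁(0)=C₂(0)=0 gives C₂(t) = C_in[1 − (τ₁ e^(−t/τ₁) − τ₂ e^(−t/τ₂))/(τ₁ − τ₂)].
At t = 39.9: e^(−t/τ₁) = 0.098411, e^(−t/τ₂) = 0.00074691.
C₂ = 0.268·[1 − (17.209·0.098411 − 5.5420·0.00074691)/(11.667)] = 0.268·0.85520 = 0.22919 g/L.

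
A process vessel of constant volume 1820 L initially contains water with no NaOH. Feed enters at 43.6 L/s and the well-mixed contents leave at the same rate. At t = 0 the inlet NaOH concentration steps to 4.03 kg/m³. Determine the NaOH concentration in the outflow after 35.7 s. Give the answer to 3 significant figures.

2.32 kg/m³

Transient balance on the dissolved component: V dC/dt = Q(C_in − C).
Rewrite as dC/dt + C/τ = C_in/τ, τ = V/Q = 41.743 s.
Integrating: C(t) = C_in + (C₀ − C_in) e^(−t/τ).
C(35.7) = 4.03 + (0 − 4.03)·e^(−35.7/41.743) = 4.03 + (-4.0300)·0.42519 = 2.3165 kg/m³.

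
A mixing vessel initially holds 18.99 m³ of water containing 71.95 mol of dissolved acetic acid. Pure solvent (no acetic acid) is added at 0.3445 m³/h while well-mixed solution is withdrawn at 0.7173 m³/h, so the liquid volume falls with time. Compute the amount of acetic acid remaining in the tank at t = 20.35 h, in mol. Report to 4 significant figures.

26.97 mol

Let m(t) be the amount of acetic acid. Volume: V(t) = V₀ + (Q_in − Q_out) t = 18.99 − 0.372800 t; V(20.35) = 11.4035 m³.
Species balance (pure solvent in): dm/dt = −Q_out · m/V(t).
Separate: dm/m = −Q_out dt/V(t) ⇒ ln(m/m₀) = −(Q_out/(Q_in−Q_out)) ln(V/V₀).
m = m₀ (V₀/V)^(Q_out/(Q_in−Q_out)) = 71.95 × (18.99/11.4035)^(-1.92409) = 26.9695 mol.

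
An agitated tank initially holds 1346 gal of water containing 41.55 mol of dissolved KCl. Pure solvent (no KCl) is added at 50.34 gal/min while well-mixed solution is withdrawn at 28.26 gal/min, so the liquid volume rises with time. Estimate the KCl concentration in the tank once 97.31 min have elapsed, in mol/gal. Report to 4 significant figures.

0.003506 mol/gal

Let m(t) be the amount of KCl. Volume: V(t) = V₀ + (Q_in − Q_out) t = 1346 + 22.0800 t; V(97.31) = 3494.60 gal.
Solute balance: dm/dt = 0 − Q_out C = −Q_out m/V(t).
Separate: dm/m = −Q_out dt/V(t) ⇒ ln(m/m₀) = −(Q_out/(Q_in−Q_out)) ln(V/V₀).
m = m₀ (V₀/V)^(Q_out/(Q_in−Q_out)) = 41.55 × (1346/3494.60)^(1.27989) = 12.2531 mol.
C = m/V = 12.2531/3494.60 = 0.00350628 mol/gal.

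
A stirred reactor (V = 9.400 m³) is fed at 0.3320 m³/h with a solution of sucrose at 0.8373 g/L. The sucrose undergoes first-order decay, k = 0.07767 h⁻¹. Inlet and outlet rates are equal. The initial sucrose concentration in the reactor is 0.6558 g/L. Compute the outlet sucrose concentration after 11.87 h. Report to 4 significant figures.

0.3648 g/L

Species balance: V dC/dt = Q C_in − Q C − k V C.
This is linear with rate a = Q/V + k = 0.112989 h⁻¹.
C_ss = Q C_in/(Q + kV) = 0.261731 g/L; C(t) = C_ss + (C₀ − C_ss) e^(−a t).
C(11.87) = 0.261731 + (0.394069)·e^(−0.112989·11.87) = 0.261731 + (0.394069)·0.261537 = 0.364794 g/L.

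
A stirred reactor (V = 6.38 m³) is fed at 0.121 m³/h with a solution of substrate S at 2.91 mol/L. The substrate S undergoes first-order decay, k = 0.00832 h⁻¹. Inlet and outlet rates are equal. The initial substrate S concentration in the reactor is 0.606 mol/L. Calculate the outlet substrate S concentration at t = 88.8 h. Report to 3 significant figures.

Accumulation = in − out − consumed: V dC/dt = Q C_in − Q C − k V C.
This is linear with rate a = Q/V + k = 0.027286 h⁻¹.
C_ss = Q C_in/(Q + kV) = 2.0227 mol/L; C(t) = C_ss + (C₀ − C_ss) e^(−a t).
C(88.8) = 2.0227 + (-1.4167)·e^(−0.027286·88.8) = 2.0227 + (-1.4167)·0.088659 = 1.8971 mol/L.

1.90 mol/L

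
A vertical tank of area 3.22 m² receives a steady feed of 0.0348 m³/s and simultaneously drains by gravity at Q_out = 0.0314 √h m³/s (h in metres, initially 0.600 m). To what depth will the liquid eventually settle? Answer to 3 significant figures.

1.23 m

Level balance: A dh/dt = 0.0348 − 0.0314 √h. Setting dh/dt = 0:
Q_in = 0.0314 √h_ss ⇒ √h_ss = 0.0348/0.0314 = 1.1083.
h_ss = 1.1083² = 1.2283 m. (Since h₀ = 0.600 m < h_ss, the level will rise toward this value.)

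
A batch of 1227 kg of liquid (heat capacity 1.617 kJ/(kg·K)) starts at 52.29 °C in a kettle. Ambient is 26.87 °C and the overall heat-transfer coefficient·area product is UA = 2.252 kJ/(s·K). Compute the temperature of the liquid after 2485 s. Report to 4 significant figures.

28.38 °C

Lumped-capacitance energy balance: M c_p dT/dt = UA(T_amb − T).
dT/dt = (T_ss − T)/τ with T_ss = T_amb = 26.8700 °C, τ = M c_p/UA = 1227·1.617/2.252 = 881.021 s.
This is linear first-order; T(t) = T_ss + (T₀ − T_ss) e^(−t/τ).
T(2485) = 26.8700 + (25.4200)·0.0595707 = 28.3843 °C.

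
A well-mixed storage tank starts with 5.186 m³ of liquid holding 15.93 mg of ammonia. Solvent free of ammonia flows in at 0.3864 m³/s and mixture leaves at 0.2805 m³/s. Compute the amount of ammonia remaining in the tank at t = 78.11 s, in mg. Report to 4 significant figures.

Let m(t) be the amount of ammonia. Volume: V(t) = V₀ + (Q_in − Q_out) t = 5.186 + 0.105900 t; V(78.11) = 13.4578 m³.
No ammonia enters, so dm/dt = −Q_out · (m/V).
Separate: dm/m = −Q_out dt/V(t) ⇒ ln(m/m₀) = −(Q_out/(Q_in−Q_out)) ln(V/V₀).
m = m₀ (V₀/V)^(Q_out/(Q_in−Q_out)) = 15.93 × (5.186/13.4578)^(2.64873) = 1.27428 mg.

1.274 mg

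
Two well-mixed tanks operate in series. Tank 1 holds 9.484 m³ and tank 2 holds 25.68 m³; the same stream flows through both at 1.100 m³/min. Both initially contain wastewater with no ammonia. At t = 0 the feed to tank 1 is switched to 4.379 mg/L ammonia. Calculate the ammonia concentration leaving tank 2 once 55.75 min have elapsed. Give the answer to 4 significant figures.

3.746 mg/L

Each tank obeys Vᵢ dCᵢ/dt = Q(Cᵢ₋₁ − Cᵢ), so τᵢ = Vᵢ/Q.
τ₁ = 9.484/1.100 = 8.62182 min; τ₂ = 25.68/1.100 = 23.3455 min.
Solving the cascade with C₁(0)=C₂(0)=0 gives C₂(t) = C_in[1 − (τ₁ e^(−t/τ₁) − τ₂ e^(−t/τ₂))/(τ₁ − τ₂)].
At t = 55.75: e^(−t/τ₁) = 0.00155520, e^(−t/τ₂) = 0.0918090.
C₂ = 4.379·[1 − (8.62182·0.00155520 − 23.3455·0.0918090)/(-14.7236)] = 4.379·0.855341 = 3.74554 mg/L.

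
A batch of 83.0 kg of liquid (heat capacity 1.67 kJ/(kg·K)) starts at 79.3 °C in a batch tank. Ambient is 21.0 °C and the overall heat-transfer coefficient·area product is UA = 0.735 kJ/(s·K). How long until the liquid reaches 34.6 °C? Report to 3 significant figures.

274 s

Unsteady energy balance on the tank contents: M c_p dT/dt = −UA(T − T_amb).
τ = M c_p/UA = 188.59 s; T_ss = T_amb = 21.000 °C.
T(t) = T_ss + (T₀ − T_ss)e^(−t/τ); set T = 34.6:
t = −τ ln[(T − T_ss)/(T₀ − T_ss)] = −188.59 · ln(0.23328) = 274.49 s.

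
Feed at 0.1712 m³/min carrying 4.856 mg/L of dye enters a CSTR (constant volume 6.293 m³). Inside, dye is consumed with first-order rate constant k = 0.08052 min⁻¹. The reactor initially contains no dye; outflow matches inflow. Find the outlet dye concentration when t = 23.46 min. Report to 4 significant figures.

1.128 mg/L

V dC/dt = Q(C_in − C) − k V C.
dC/dt = (Q/V) C_in − (Q/V + k) C; effective rate a = Q/V + k = 0.0272048 + 0.08052 = 0.107725 min⁻¹.
C_ss = Q C_in/(Q + kV) = 1.22633 mg/L; C(t) = C_ss + (C₀ − C_ss) e^(−a t).
C(23.46) = 1.22633 + (-1.22633)·e^(−0.107725·23.46) = 1.22633 + (-1.22633)·0.0798804 = 1.12837 mg/L.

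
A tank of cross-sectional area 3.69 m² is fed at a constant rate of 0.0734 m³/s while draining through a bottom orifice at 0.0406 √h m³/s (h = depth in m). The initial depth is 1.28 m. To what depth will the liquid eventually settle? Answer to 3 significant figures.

3.27 m

Volume balance on the tank: A dh/dt = Q_in − 0.0406 √h. At steady state dh/dt = 0:
Q_in = 0.0406 √h_ss ⇒ √h_ss = 0.0734/0.0406 = 1.8079.
h_ss = 1.8079² = 3.2684 m. (Since h₀ = 1.28 m < h_ss, the level will rise toward this value.)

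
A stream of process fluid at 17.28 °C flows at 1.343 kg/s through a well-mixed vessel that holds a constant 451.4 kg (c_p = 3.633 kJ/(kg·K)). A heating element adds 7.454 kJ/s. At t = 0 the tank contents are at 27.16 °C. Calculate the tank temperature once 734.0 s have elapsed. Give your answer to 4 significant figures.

19.75 °C

M c_p dT/dt = ṁ c_p (T_in − T) + Q̇.
τ = M/ṁ = 336.113 s; T_ss = T_in + Q̇/(ṁ c_p) = 17.28 + 7.454/(1.343·3.633) = 18.8077 °C.
Integrating: T(t) = T_ss + (T₀ − T_ss) e^(−t/τ).
T(734.0) = 18.8077 + (8.35227)·e^(−734.0/336.113) = 18.8077 + (8.35227)·0.112614 = 19.7483 °C.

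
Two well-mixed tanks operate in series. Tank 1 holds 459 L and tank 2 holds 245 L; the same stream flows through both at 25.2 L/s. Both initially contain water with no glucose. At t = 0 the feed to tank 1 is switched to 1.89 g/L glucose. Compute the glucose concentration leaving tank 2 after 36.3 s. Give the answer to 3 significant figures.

Time constants: τᵢ = Vᵢ/Q for each well-mixed tank.
τ₁ = 459/25.2 = 18.214 s; τ₂ = 245/25.2 = 9.7222 s.
Tank 1: C₁ = C_in(1 − e^(−t/τ₁)). Tank 2 (τ₁ ≠ τ₂): C₂ = C_in[1 − (τ₁ e^(−t/τ₁) − τ₂ e^(−t/τ₂))/(τ₁ − τ₂)].
At t = 36.3: e^(−t/τ₁) = 0.13629, e^(−t/τ₂) = 0.023904.
C₂ = 1.89·[1 − (18.214·0.13629 − 9.7222·0.023904)/(8.4921)] = 1.89·0.73504 = 1.3892 g/L.

1.39 g/L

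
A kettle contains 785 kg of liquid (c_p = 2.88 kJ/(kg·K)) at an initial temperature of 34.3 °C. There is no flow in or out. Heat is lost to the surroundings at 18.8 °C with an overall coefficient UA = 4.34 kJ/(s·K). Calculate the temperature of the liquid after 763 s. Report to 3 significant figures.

M c_p dT/dt = −UA(T − T_amb).
dT/dt = (T_ss − T)/τ with T_ss = T_amb = 18.800 °C, τ = M c_p/UA = 785·2.88/4.34 = 520.92 s.
Solution: T(t) = T_ss + (T₀ − T_ss) e^(−t/τ).
T(763) = 18.800 + (15.500)·0.23114 = 22.383 °C.

22.4 °C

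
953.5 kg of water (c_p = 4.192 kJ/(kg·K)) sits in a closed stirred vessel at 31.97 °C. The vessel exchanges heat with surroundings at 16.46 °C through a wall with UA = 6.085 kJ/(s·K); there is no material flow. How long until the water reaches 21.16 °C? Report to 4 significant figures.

Heat balance on the well-mixed liquid: M c_p dT/dt = −UA(T − T_amb).
τ = M c_p/UA = 656.873 s; T_ss = T_amb = 16.4600 °C.
T(t) = T_ss + (T₀ − T_ss)e^(−t/τ); set T = 21.16:
t = −τ ln[(T − T_ss)/(T₀ − T_ss)] = −656.873 · ln(0.303030) = 784.255 s.

784.3 s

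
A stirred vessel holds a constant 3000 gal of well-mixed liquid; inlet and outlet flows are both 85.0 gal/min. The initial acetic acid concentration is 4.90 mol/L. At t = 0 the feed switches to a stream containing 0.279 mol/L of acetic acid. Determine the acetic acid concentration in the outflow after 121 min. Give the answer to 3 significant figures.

Mass balance on the solute (V constant): V dC/dt = Q(C_in − C).
Rewrite as dC/dt + C/τ = C_in/τ, τ = V/Q = 35.294 min.
Integrating: C(t) = C_in + (C₀ − C_in) e^(−t/τ).
C(121) = 0.279 + (4.90 − 0.279)·e^(−121/35.294) = 0.279 + (4.6210)·0.032441 = 0.42891 mol/L.

0.429 mol/L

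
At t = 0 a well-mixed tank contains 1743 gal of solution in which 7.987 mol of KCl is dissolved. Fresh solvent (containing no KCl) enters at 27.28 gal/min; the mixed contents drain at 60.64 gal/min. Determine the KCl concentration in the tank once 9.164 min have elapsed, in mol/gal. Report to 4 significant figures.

0.003914 mol/gal

Total volume: dV/dt = Q_in − Q_out = -33.3600 gal/min, so V(t) = 1743 − 33.3600 t and V(9.164) = 1437.29 gal.
Solute balance: dm/dt = 0 − Q_out C = −Q_out m/V(t).
dm/m = −Q_out dt/(V₀ − 33.3600 t); integrating gives ln(m/m₀) = −(Q_out/(Q_in−Q_out)) ln(V/V₀).
m = m₀ (V₀/V)^(Q_out/(Q_in−Q_out)) = 7.987 × (1743/1437.29)^(-1.81775) = 5.62525 mol.
C = m/V = 5.62525/1437.29 = 0.00391379 mol/gal.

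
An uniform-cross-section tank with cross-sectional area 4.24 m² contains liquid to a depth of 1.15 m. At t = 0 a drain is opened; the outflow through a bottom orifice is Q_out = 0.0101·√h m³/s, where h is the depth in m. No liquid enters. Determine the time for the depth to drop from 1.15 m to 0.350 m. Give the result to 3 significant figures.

With no inflow, A dh/dt = −0.0101 √h.
Separate and integrate: 2(√h − √h₀) = −(0.0101/A) t.
t = 2A(√h₀ − √h)/0.0101 = 2·4.24·(√1.15 − √0.350)/0.0101
  = 8.4800 × (1.0724 − 0.59161) / 0.0101 = 403.66 s.

404 s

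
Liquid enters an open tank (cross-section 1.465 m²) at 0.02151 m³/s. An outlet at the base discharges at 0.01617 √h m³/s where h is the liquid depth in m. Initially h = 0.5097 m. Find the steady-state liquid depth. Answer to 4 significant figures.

Level balance: A dh/dt = 0.02151 − 0.01617 √h. Setting dh/dt = 0:
Q_in = 0.01617 √h_ss ⇒ √h_ss = 0.02151/0.01617 = 1.33024.
h_ss = 1.33024² = 1.76954 m. (Since h₀ = 0.5097 m < h_ss, the level will rise toward this value.)

1.770 m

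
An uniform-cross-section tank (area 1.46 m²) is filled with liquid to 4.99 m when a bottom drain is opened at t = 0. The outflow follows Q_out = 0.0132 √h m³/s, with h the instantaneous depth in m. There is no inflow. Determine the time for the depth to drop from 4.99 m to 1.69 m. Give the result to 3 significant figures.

A dh/dt = −Q_out = −0.0132 √h.
Separate and integrate: 2(√h − √h₀) = −(0.0132/A) t.
t = 2A(√h₀ − √h)/0.0132 = 2·1.46·(√4.99 − √1.69)/0.0132
  = 2.9200 × (2.2338 − 1.3000) / 0.0132 = 206.57 s.

207 s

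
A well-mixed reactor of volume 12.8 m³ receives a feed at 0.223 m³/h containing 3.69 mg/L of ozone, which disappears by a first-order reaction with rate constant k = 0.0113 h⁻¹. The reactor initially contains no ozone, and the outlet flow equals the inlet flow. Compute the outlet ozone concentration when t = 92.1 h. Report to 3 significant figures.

V dC/dt = Q(C_in − C) − k V C.
dC/dt = (Q/V) C_in − (Q/V + k) C; effective rate a = Q/V + k = 0.017422 + 0.0113 = 0.028722 h⁻¹.
C_ss = Q C_in/(Q + kV) = 2.2382 mg/L; C(t) = C_ss + (C₀ − C_ss) e^(−a t).
C(92.1) = 2.2382 + (-2.2382)·e^(−0.028722·92.1) = 2.2382 + (-2.2382)·0.070985 = 2.0794 mg/L.

2.08 mg/L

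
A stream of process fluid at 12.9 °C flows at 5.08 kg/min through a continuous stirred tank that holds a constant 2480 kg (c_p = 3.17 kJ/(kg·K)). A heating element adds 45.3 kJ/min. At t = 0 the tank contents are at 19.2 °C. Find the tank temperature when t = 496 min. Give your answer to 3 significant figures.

17.0 °C

M c_p dT/dt = ṁ c_p (T_in − T) + Q̇.
Rearrange: dT/dt = (T_ss − T)/τ with τ = M/ṁ = 488.19 min and T_ss = T_in + Q̇/(ṁ c_p) = 15.713 °C.
Solution: T(t) = T_ss + (T₀ − T_ss) e^(−t/τ).
T(496) = 15.713 + (3.4870)·e^(−496/488.19) = 15.713 + (3.4870)·0.36204 = 16.975 °C.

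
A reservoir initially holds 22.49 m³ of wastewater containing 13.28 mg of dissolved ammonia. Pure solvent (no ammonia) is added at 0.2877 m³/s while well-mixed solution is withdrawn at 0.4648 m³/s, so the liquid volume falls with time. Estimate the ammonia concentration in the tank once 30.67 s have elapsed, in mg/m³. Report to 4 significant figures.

0.3769 mg/m³

Total volume: dV/dt = Q_in − Q_out = -0.177100 m³/s, so V(t) = 22.49 − 0.177100 t and V(30.67) = 17.0583 m³.
No ammonia enters, so dm/dt = −Q_out · (m/V).
dm/m = −Q_out dt/(V₀ − 0.177100 t); integrating gives ln(m/m₀) = −(Q_out/(Q_in−Q_out)) ln(V/V₀).
m = m₀ (V₀/V)^(Q_out/(Q_in−Q_out)) = 13.28 × (22.49/17.0583)^(-2.62451) = 6.42864 mg.
C = m/V = 6.42864/17.0583 = 0.376862 mg/m³.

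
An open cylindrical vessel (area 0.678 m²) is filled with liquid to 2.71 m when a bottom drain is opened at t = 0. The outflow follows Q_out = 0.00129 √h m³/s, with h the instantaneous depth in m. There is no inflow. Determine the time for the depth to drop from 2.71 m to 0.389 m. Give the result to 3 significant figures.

1070 s

With no inflow, A dh/dt = −0.00129 √h.
∫ h^(−1/2) dh = −(0.00129/A) ∫ dt, giving 2√h = 2√h₀ − (0.00129/A) t.
t = 2A(√h₀ − √h)/0.00129 = 2·0.678·(√2.71 − √0.389)/0.00129
  = 1.3560 × (1.6462 − 0.62370) / 0.00129 = 1074.8 s.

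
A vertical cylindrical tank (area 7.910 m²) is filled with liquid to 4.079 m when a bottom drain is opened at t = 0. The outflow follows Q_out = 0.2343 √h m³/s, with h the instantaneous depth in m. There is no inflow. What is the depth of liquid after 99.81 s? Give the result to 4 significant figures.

With no inflow, A dh/dt = −0.2343 √h.
Separate and integrate: 2(√h − √h₀) = −(0.2343/A) t.
√h = √4.079 − 0.2343·99.81/(2·7.910) = 2.01965 − 1.47822 = 0.541431.
h = 0.541431² = 0.293147 m.

0.2931 m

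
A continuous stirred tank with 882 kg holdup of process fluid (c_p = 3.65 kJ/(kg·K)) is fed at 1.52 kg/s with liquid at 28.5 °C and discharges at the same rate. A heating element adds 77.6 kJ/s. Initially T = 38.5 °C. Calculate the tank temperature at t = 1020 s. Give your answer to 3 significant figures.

41.8 °C

M c_p dT/dt = ṁ c_p (T_in − T) + Q̇.
Rearrange: dT/dt = (T_ss − T)/τ with τ = M/ṁ = 580.26 s and T_ss = T_in + Q̇/(ṁ c_p) = 42.487 °C.
T approaches T_ss exponentially: T(t) = T_ss + (T₀ − T_ss) e^(−t/τ).
T(1020) = 42.487 + (-3.9870)·e^(−1020/580.26) = 42.487 + (-3.9870)·0.17242 = 41.800 °C.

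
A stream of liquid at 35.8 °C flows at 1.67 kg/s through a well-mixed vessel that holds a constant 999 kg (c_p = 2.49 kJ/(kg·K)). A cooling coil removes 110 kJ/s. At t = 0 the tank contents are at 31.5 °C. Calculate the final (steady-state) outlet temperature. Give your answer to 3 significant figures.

9.35 °C

Energy balance: M c_p dT/dt = ṁ c_p (T_in − T) − 110.
At steady state dT/dt = 0 ⇒ T_ss = T_in − Q̇/(ṁ c_p) = 35.8 − 110/(1.67·2.49) = 9.3469 °C.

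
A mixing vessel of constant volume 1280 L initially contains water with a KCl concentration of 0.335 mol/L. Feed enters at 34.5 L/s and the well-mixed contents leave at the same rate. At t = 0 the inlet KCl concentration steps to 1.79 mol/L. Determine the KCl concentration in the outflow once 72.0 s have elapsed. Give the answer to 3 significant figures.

1.58 mol/L

Species balance on the tank: V dC/dt = Q(C_in − C).
So dC/dt = (C_in − C)/τ with τ = V/Q = 1280/34.5 = 37.101 s.
Integrating: C(t) = C_in + (C₀ − C_in) e^(−t/τ).
C(72.0) = 1.79 + (0.335 − 1.79)·e^(−72.0/37.101) = 1.79 + (-1.4550)·0.14361 = 1.5810 mol/L.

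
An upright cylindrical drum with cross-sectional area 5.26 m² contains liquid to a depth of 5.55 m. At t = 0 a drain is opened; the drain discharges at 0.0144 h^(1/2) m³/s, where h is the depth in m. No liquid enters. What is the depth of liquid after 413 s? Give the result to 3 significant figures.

A dh/dt = −Q_out = −0.0144 √h.
Separate and integrate: 2(√h − √h₀) = −(0.0144/A) t.
√h = √5.55 − 0.0144·413/(2·5.26) = 2.3558 − 0.56532 = 1.7905.
h = 1.7905² = 3.2060 m.

3.21 m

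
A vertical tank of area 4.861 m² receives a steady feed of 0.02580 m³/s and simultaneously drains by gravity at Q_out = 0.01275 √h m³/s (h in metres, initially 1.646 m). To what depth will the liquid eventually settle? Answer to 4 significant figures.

Level balance: A dh/dt = 0.02580 − 0.01275 √h. Setting dh/dt = 0:
Q_in = 0.01275 √h_ss ⇒ √h_ss = 0.02580/0.01275 = 2.02353.
h_ss = 2.02353² = 4.09467 m. (Since h₀ = 1.646 m < h_ss, the level will rise toward this value.)

4.095 m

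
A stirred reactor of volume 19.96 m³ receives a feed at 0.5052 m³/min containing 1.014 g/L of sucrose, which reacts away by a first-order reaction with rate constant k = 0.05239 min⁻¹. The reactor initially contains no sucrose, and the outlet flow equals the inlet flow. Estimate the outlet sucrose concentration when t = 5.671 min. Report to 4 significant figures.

Accumulation = in − out − consumed: V dC/dt = Q C_in − Q C − k V C.
dC/dt = (Q/V) C_in − (Q/V + k) C; effective rate a = Q/V + k = 0.0253106 + 0.05239 = 0.0777006 min⁻¹.
C_ss = Q C_in/(Q + kV) = 0.330306 g/L; C(t) = C_ss + (C₀ − C_ss) e^(−a t).
C(5.671) = 0.330306 + (-0.330306)·e^(−0.0777006·5.671) = 0.330306 + (-0.330306)·0.643624 = 0.117713 g/L.

0.1177 g/L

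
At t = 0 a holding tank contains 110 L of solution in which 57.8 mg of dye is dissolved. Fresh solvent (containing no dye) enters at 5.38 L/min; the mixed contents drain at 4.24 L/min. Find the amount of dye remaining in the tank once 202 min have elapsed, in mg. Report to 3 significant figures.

0.867 mg

Total volume: dV/dt = Q_in − Q_out = 1.1400 L/min, so V(t) = 110 + 1.1400 t and V(202) = 340.28 L.
Solute balance: dm/dt = 0 − Q_out C = −Q_out m/V(t).
Separate: dm/m = −Q_out dt/V(t) ⇒ ln(m/m₀) = −(Q_out/(Q_in−Q_out)) ln(V/V₀).
m = m₀ (V₀/V)^(Q_out/(Q_in−Q_out)) = 57.8 × (110/340.28)^(3.7193) = 0.86661 mg.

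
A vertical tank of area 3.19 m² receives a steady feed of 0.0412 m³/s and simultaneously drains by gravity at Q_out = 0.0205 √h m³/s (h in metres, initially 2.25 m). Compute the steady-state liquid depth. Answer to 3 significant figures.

4.04 m

Level balance: A dh/dt = 0.0412 − 0.0205 √h. Setting dh/dt = 0:
Q_in = 0.0205 √h_ss ⇒ √h_ss = 0.0412/0.0205 = 2.0098.
h_ss = 2.0098² = 4.0391 m. (Since h₀ = 2.25 m < h_ss, the level will rise toward this value.)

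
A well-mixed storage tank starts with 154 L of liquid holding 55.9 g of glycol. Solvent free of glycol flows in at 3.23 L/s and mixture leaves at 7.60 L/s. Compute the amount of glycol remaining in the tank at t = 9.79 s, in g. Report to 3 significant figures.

31.7 g

Total volume: dV/dt = Q_in − Q_out = -4.3700 L/s, so V(t) = 154 − 4.3700 t and V(9.79) = 111.22 L.
Solute balance: dm/dt = 0 − Q_out C = −Q_out m/V(t).
dm/m = −Q_out dt/(V₀ − 4.3700 t); integrating gives ln(m/m₀) = −(Q_out/(Q_in−Q_out)) ln(V/V₀).
m = m₀ (V₀/V)^(Q_out/(Q_in−Q_out)) = 55.9 × (154/111.22)^(-1.7391) = 31.739 g.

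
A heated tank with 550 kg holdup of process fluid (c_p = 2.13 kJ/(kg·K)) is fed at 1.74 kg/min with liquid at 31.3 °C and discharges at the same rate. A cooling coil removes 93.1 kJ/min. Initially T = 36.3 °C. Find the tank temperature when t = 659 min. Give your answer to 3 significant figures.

9.92 °C

M c_p dT/dt = ṁ c_p (T_in − T) − Q̇.
Rearrange: dT/dt = (T_ss − T)/τ with τ = M/ṁ = 316.09 min and T_ss = T_in − Q̇/(ṁ c_p) = 6.1799 °C.
Integrating: T(t) = T_ss + (T₀ − T_ss) e^(−t/τ).
T(659) = 6.1799 + (30.120)·e^(−659/316.09) = 6.1799 + (30.120)·0.12433 = 9.9247 °C.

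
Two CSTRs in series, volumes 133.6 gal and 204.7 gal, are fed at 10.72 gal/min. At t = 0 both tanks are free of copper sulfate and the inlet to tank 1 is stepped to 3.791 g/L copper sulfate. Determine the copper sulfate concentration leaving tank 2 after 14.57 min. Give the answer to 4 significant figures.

0.9150 g/L

Time constants: τᵢ = Vᵢ/Q for each well-mixed tank.
τ₁ = 133.6/10.72 = 12.4627 min; τ₂ = 204.7/10.72 = 19.0951 min.
Solving the cascade with C₁(0)=C₂(0)=0 gives C₂(t) = C_in[1 − (τ₁ e^(−t/τ₁) − τ₂ e^(−t/τ₂))/(τ₁ − τ₂)].
At t = 14.57: e^(−t/τ₁) = 0.310650, e^(−t/τ₂) = 0.466256.
C₂ = 3.791·[1 − (12.4627·0.310650 − 19.0951·0.466256)/(-6.63246)] = 3.791·0.241353 = 0.914971 g/L.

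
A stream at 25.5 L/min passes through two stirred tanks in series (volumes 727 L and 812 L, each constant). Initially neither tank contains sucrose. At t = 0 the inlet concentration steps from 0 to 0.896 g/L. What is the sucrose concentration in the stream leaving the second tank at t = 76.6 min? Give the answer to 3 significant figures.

Species balance on tank i: dCᵢ/dt = (Cᵢ₋₁ − Cᵢ)/τᵢ with τᵢ = Vᵢ/Q.
τ₁ = 727/25.5 = 28.510 min; τ₂ = 812/25.5 = 31.843 min.
Tank 1: C₁ = C_in(1 − e^(−t/τ₁)). Tank 2 (τ₁ ≠ τ₂): C₂ = C_in[1 − (τ₁ e^(−t/τ₁) − τ₂ e^(−t/τ₂))/(τ₁ − τ₂)].
At t = 76.6: e^(−t/τ₁) = 0.068099, e^(−t/τ₂) = 0.090217.
C₂ = 0.896·[1 − (28.510·0.068099 − 31.843·0.090217)/(-3.3333)] = 0.896·0.72061 = 0.64567 g/L.

0.646 g/L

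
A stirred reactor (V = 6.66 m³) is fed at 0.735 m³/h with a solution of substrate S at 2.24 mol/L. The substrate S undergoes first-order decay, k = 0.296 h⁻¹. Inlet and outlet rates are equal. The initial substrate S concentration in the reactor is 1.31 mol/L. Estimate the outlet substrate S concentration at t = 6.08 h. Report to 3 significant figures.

0.668 mol/L

V dC/dt = Q(C_in − C) − k V C.
This is linear with rate a = Q/V + k = 0.40636 h⁻¹.
C_ss = Q C_in/(Q + kV) = 0.60834 mol/L; C(t) = C_ss + (C₀ − C_ss) e^(−a t).
C(6.08) = 0.60834 + (0.70166)·e^(−0.40636·6.08) = 0.60834 + (0.70166)·0.084528 = 0.66765 mol/L.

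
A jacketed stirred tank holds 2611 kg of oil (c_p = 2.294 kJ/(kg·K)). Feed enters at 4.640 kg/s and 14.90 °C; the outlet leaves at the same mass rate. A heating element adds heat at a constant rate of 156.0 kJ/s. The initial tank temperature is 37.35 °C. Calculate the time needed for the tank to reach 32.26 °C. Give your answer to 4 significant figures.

595.7 s

M c_p dT/dt = ṁ c_p (T_in − T) + Q̇.
τ = M/ṁ = 562.716 s; T_ss = T_in + Q̇/(ṁ c_p) = 29.5559 °C.
T(t) = T_ss + (T₀ − T_ss) e^(−t/τ). Set T = 32.26:
e^(−t/τ) = (32.26 − 29.5559)/(37.35 − 29.5559) = 0.346940
t = −562.716 · ln(0.346940) = 595.693 s.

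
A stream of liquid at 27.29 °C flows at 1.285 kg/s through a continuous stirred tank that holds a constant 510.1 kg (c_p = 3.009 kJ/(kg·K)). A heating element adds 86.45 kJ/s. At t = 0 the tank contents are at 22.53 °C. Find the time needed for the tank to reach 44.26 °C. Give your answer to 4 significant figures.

641.5 s

M c_p dT/dt = ṁ c_p (T_in − T) + Q̇.
τ = M/ṁ = 396.965 s; T_ss = T_in + Q̇/(ṁ c_p) = 49.6483 °C.
T(t) = T_ss + (T₀ − T_ss) e^(−t/τ). Set T = 44.26:
e^(−t/τ) = (44.26 − 49.6483)/(22.53 − 49.6483) = 0.198697
t = −396.965 · ln(0.198697) = 641.484 s.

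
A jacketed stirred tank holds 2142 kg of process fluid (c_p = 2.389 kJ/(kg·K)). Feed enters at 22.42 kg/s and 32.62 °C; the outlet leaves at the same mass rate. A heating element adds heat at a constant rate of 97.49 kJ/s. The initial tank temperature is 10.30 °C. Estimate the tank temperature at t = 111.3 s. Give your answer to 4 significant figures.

Unsteady energy balance on the tank contents: M c_p dT/dt = ṁ c_p (T_in − T) + 97.49.
Rearrange: dT/dt = (T_ss − T)/τ with τ = M/ṁ = 95.5397 s and T_ss = T_in + Q̇/(ṁ c_p) = 34.4402 °C.
Integrating: T(t) = T_ss + (T₀ − T_ss) e^(−t/τ).
T(111.3) = 34.4402 + (-24.1402)·e^(−111.3/95.5397) = 34.4402 + (-24.1402)·0.311935 = 26.9100 °C.

26.91 °C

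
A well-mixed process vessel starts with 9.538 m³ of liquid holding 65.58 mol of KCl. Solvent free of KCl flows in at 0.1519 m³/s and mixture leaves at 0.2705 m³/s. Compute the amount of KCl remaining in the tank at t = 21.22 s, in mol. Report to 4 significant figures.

Let m(t) be the amount of KCl. Volume: V(t) = V₀ + (Q_in − Q_out) t = 9.538 − 0.118600 t; V(21.22) = 7.02131 m³.
Species balance (pure solvent in): dm/dt = −Q_out · m/V(t).
dm/m = −Q_out dt/(V₀ − 0.118600 t); integrating gives ln(m/m₀) = −(Q_out/(Q_in−Q_out)) ln(V/V₀).
m = m₀ (V₀/V)^(Q_out/(Q_in−Q_out)) = 65.58 × (9.538/7.02131)^(-2.28078) = 32.6091 mol.

32.61 mol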